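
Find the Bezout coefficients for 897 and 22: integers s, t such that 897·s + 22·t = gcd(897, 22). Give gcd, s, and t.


Euclidean algorithm on (897, 22) — divide until remainder is 0:
  897 = 40 · 22 + 17
  22 = 1 · 17 + 5
  17 = 3 · 5 + 2
  5 = 2 · 2 + 1
  2 = 2 · 1 + 0
gcd(897, 22) = 1.
Track Bezout coefficients alongside the remainders: start with r₀ = 897 = a·1 + b·0 (s = 1, t = 0) and r₁ = 22 = a·0 + b·1 (s = 0, t = 1); each new remainder r_{k+1} = r_{k-1} − q_k·r_k inherits s_{k+1} = s_{k-1} − q_k·s_k, t_{k+1} = t_{k-1} − q_k·t_k, so r_k = a·s_k + b·t_k at every step:
  q = 40: r = 17, s = 1 − 40·0 = 1, t = 0 − 40·1 = -40  (check: 897·1 + 22·(-40) = 17)
  q = 1: r = 5, s = 0 − 1·1 = -1, t = 1 − 1·(-40) = 41  (check: 897·(-1) + 22·41 = 5)
  q = 3: r = 2, s = 1 − 3·(-1) = 4, t = -40 − 3·41 = -163  (check: 897·4 + 22·(-163) = 2)
  q = 2: r = 1, s = -1 − 2·4 = -9, t = 41 − 2·(-163) = 367  (check: 897·(-9) + 22·367 = 1)
The row with r = 1 (the gcd) gives the Bezout coefficients s = -9, t = 367.
Result: 897 · (-9) + 22 · (367) = 1.

gcd(897, 22) = 1; s = -9, t = 367 (check: 897·(-9) + 22·367 = 1).


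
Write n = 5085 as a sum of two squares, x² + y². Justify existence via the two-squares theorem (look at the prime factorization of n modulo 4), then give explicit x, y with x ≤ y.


Step 1: Factor n = 5085 = 3^2 · 5 · 113.
Step 2: Check the mod-4 condition on each prime factor: 3 ≡ 3 (mod 4), exponent 2 (must be even); 5 ≡ 1 (mod 4), exponent 1; 113 ≡ 1 (mod 4), exponent 1.
All primes ≡ 3 (mod 4) appear to even exponent (or don't appear), so by the two-squares theorem n IS expressible as a sum of two squares.
Step 3: Build a representation. Group n = k² · m with k = 3 and m = 5 · 113 = 565 (a product of primes ≡ 1 (mod 4)); a representation of m scales to one of n via (k·x)² + (k·y)² = k²(x² + y²). Each prime p ≡ 1 (mod 4) is itself a sum of two squares; find a² by testing p − a² for a perfect square:
  5: 5 − 1² = 4 = 2² ⇒ 5 = 1² + 2².
  113: 113 − 1² = 112, 113 − 2² = 109, 113 − 3² = 104, 113 − 4² = 97, 113 − 5² = 88, 113 − 6² = 77, 113 − 7² = 64 = 8² ⇒ 113 = 7² + 8².
  Combine using the Brahmagupta–Fibonacci identity (a² + b²)(c² + d²) = (ac − bd)² + (ad + bc)² = (ac + bd)² + (ad − bc)²:
  5 · 113 = 565: from (1² + 2²)(7² + 8²), take (1·7 − 2·8, 1·8 + 2·7) = (7 − 16, 8 + 14) = (-9, 22); dropping signs (only squares matter) gives (9, 22); check 9² + 22² = 81 + 484 = 565 ✓.
  Scale by k = 3: (3·9, 3·22) = (27, 66).
Step 4: Order so x ≤ y and verify: 27² + 66² = 729 + 4356 = 5085 = n. ✓

n = 5085 = 27² + 66² (one valid representation with x ≤ y).


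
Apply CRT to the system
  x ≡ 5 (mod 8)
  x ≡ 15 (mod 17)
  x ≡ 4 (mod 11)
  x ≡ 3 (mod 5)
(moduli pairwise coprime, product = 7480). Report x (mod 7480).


Product of moduli M = 8 · 17 · 11 · 5 = 7480.
Merge one congruence at a time:
  Start: x ≡ 5 (mod 8).
  Combine with x ≡ 15 (mod 17); new modulus lcm = 136.
    Write x = 5 + 8·t and substitute into x ≡ 15 (mod 17): 8·t ≡ 15 − 5 = 10 (mod 17).
    The inverse of 8 mod 17 is 15 (since 8·15 = 120 = 7·17 + 1), so t ≡ 15·10 = 150 ≡ 14 (mod 17).
    Then x = 5 + 8·14 = 117, valid modulo lcm(8, 17) = 136: x ≡ 117 (mod 136).
  Combine with x ≡ 4 (mod 11); new modulus lcm = 1496.
    Write x = 117 + 136·t and substitute into x ≡ 4 (mod 11): 136·t ≡ 4 − 117 = -113 (mod 11).
    Reduce coefficients mod 11: 4·t ≡ 8 (mod 11).
    The inverse of 4 mod 11 is 3 (since 4·3 = 12 = 1·11 + 1), so t ≡ 3·8 = 24 ≡ 2 (mod 11).
    Then x = 117 + 136·2 = 389, valid modulo lcm(136, 11) = 1496: x ≡ 389 (mod 1496).
  Combine with x ≡ 3 (mod 5); new modulus lcm = 7480.
    Write x = 389 + 1496·t and substitute into x ≡ 3 (mod 5): 1496·t ≡ 3 − 389 = -386 (mod 5).
    Reduce coefficients mod 5: 1·t ≡ 4 (mod 5).
    So t ≡ 4 (mod 5).
    Then x = 389 + 1496·4 = 6373, valid modulo lcm(1496, 5) = 7480: x ≡ 6373 (mod 7480).
Verify against each original: 6373 mod 8 = 5, 6373 mod 17 = 15, 6373 mod 11 = 4, 6373 mod 5 = 3.

x ≡ 6373 (mod 7480).


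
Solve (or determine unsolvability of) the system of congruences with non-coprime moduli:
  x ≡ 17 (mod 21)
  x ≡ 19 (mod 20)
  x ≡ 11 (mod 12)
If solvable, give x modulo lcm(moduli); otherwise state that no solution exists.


Moduli 21, 20, 12 are not pairwise coprime, so CRT works modulo lcm(m_i) when all pairwise compatibility conditions hold.
Pairwise compatibility: gcd(m_i, m_j) must divide a_i - a_j for every pair.
Merge one congruence at a time:
  Start: x ≡ 17 (mod 21).
  Combine with x ≡ 19 (mod 20): gcd(21, 20) = 1; 19 - 17 = 2, which IS divisible by 1, so compatible.
    Write x = 17 + 21·t and substitute into x ≡ 19 (mod 20): 21·t ≡ 19 − 17 = 2 (mod 20).
    Reduce coefficients mod 20: 1·t ≡ 2 (mod 20).
    So t ≡ 2 (mod 20).
    Then x = 17 + 21·2 = 59, valid modulo lcm(21, 20) = 420: x ≡ 59 (mod 420).
  Combine with x ≡ 11 (mod 12): gcd(420, 12) = 12; 11 - 59 = -48, which IS divisible by 12, so compatible.
    Write x = 59 + 420·t and substitute into x ≡ 11 (mod 12): 420·t ≡ 11 − 59 = -48 (mod 12).
    Divide the congruence (and modulus) by g = 12: 35·t ≡ -4 (mod 1).
    Modulo 1 every t works; take t = 0.
    Then x = 59 + 420·0 = 59, valid modulo lcm(420, 12) = 420: x ≡ 59 (mod 420).
Verify: 59 mod 21 = 17, 59 mod 20 = 19, 59 mod 12 = 11.

x ≡ 59 (mod 420).


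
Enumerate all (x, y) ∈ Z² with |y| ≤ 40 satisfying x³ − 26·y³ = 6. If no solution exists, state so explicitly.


The equation is x³ - 26y³ = 6. For fixed y, x³ = 26·y³ + 6, so a solution requires the RHS to be a perfect cube.
Strategy: iterate y from -40 to 40, compute RHS = 26·y³ + 6, and check whether it is a (positive or negative) perfect cube.
Check small values of y:
  y = 0: RHS = 6 is not a perfect cube.
  y = 1: RHS = 32 is not a perfect cube.
  y = -1: RHS = -20 is not a perfect cube.
  y = 2: RHS = 214 is not a perfect cube.
  y = -2: RHS = -202 is not a perfect cube.
  y = 3: RHS = 708 is not a perfect cube.
  y = -3: RHS = -696 is not a perfect cube.
Continuing the search up to |y| = 40 finds no solutions either.
No (x, y) in the scanned range satisfies the equation.

No integer solutions with |y| ≤ 40.


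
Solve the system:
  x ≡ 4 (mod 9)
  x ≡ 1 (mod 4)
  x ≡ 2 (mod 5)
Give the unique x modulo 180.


Moduli 9, 4, 5 are pairwise coprime; by CRT there is a unique solution modulo M = 9 · 4 · 5 = 180.
Solve pairwise, accumulating the modulus:
  Start with x ≡ 4 (mod 9).
  Combine with x ≡ 1 (mod 4): since gcd(9, 4) = 1, we get a unique residue mod 36.
    Write x = 4 + 9·t and substitute into x ≡ 1 (mod 4): 9·t ≡ 1 − 4 = -3 (mod 4).
    Reduce coefficients mod 4: 1·t ≡ 1 (mod 4).
    So t ≡ 1 (mod 4).
    Then x = 4 + 9·1 = 13, valid modulo lcm(9, 4) = 36: x ≡ 13 (mod 36).
  Combine with x ≡ 2 (mod 5): since gcd(36, 5) = 1, we get a unique residue mod 180.
    Write x = 13 + 36·t and substitute into x ≡ 2 (mod 5): 36·t ≡ 2 − 13 = -11 (mod 5).
    Reduce coefficients mod 5: 1·t ≡ 4 (mod 5).
    So t ≡ 4 (mod 5).
    Then x = 13 + 36·4 = 157, valid modulo lcm(36, 5) = 180: x ≡ 157 (mod 180).
Verify: 157 mod 9 = 4 ✓, 157 mod 4 = 1 ✓, 157 mod 5 = 2 ✓.

x ≡ 157 (mod 180).


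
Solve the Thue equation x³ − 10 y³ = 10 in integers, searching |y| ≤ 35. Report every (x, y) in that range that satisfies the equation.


The equation is x³ - 10y³ = 10. For fixed y, x³ = 10·y³ + 10, so a solution requires the RHS to be a perfect cube.
Strategy: iterate y from -35 to 35, compute RHS = 10·y³ + 10, and check whether it is a (positive or negative) perfect cube.
Check small values of y:
  y = 0: RHS = 10 is not a perfect cube.
  y = 1: RHS = 20 is not a perfect cube.
  y = -1: RHS = 0 = (0)³ ⇒ x = 0 works.
  y = 2: RHS = 90 is not a perfect cube.
  y = -2: RHS = -70 is not a perfect cube.
  y = 3: RHS = 280 is not a perfect cube.
  y = -3: RHS = -260 is not a perfect cube.
Continuing the search up to |y| = 35 finds no further solutions beyond those listed.
Collected solutions: (0, -1).

Solutions (with |y| ≤ 35): (0, -1).


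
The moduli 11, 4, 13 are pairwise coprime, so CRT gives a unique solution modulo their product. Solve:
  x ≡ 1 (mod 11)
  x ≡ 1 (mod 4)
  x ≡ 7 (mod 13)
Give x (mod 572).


Moduli 11, 4, 13 are pairwise coprime; by CRT there is a unique solution modulo M = 11 · 4 · 13 = 572.
Solve pairwise, accumulating the modulus:
  Start with x ≡ 1 (mod 11).
  Combine with x ≡ 1 (mod 4): since gcd(11, 4) = 1, we get a unique residue mod 44.
    Write x = 1 + 11·t and substitute into x ≡ 1 (mod 4): 11·t ≡ 1 − 1 = 0 (mod 4).
    Reduce coefficients mod 4: 3·t ≡ 0 (mod 4).
    The inverse of 3 mod 4 is 3 (since 3·3 = 9 = 2·4 + 1), so t ≡ 3·0 = 0 ≡ 0 (mod 4).
    Then x = 1 + 11·0 = 1, valid modulo lcm(11, 4) = 44: x ≡ 1 (mod 44).
  Combine with x ≡ 7 (mod 13): since gcd(44, 13) = 1, we get a unique residue mod 572.
    Write x = 1 + 44·t and substitute into x ≡ 7 (mod 13): 44·t ≡ 7 − 1 = 6 (mod 13).
    Reduce coefficients mod 13: 5·t ≡ 6 (mod 13).
    The inverse of 5 mod 13 is 8 (since 5·8 = 40 = 3·13 + 1), so t ≡ 8·6 = 48 ≡ 9 (mod 13).
    Then x = 1 + 44·9 = 397, valid modulo lcm(44, 13) = 572: x ≡ 397 (mod 572).
Verify: 397 mod 11 = 1 ✓, 397 mod 4 = 1 ✓, 397 mod 13 = 7 ✓.

x ≡ 397 (mod 572).


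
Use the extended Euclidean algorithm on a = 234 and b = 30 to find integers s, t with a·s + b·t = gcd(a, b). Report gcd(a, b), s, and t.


Euclidean algorithm on (234, 30) — divide until remainder is 0:
  234 = 7 · 30 + 24
  30 = 1 · 24 + 6
  24 = 4 · 6 + 0
gcd(234, 30) = 6.
Track Bezout coefficients alongside the remainders: start with r₀ = 234 = a·1 + b·0 (s = 1, t = 0) and r₁ = 30 = a·0 + b·1 (s = 0, t = 1); each new remainder r_{k+1} = r_{k-1} − q_k·r_k inherits s_{k+1} = s_{k-1} − q_k·s_k, t_{k+1} = t_{k-1} − q_k·t_k, so r_k = a·s_k + b·t_k at every step:
  q = 7: r = 24, s = 1 − 7·0 = 1, t = 0 − 7·1 = -7  (check: 234·1 + 30·(-7) = 24)
  q = 1: r = 6, s = 0 − 1·1 = -1, t = 1 − 1·(-7) = 8  (check: 234·(-1) + 30·8 = 6)
The row with r = 6 (the gcd) gives the Bezout coefficients s = -1, t = 8.
Result: 234 · (-1) + 30 · (8) = 6.

gcd(234, 30) = 6; s = -1, t = 8 (check: 234·(-1) + 30·8 = 6).


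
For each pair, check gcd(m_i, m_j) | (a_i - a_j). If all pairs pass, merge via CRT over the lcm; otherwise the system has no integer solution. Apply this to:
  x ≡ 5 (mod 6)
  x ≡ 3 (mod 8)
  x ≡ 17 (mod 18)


Moduli 6, 8, 18 are not pairwise coprime, so CRT works modulo lcm(m_i) when all pairwise compatibility conditions hold.
Pairwise compatibility: gcd(m_i, m_j) must divide a_i - a_j for every pair.
Merge one congruence at a time:
  Start: x ≡ 5 (mod 6).
  Combine with x ≡ 3 (mod 8): gcd(6, 8) = 2; 3 - 5 = -2, which IS divisible by 2, so compatible.
    Write x = 5 + 6·t and substitute into x ≡ 3 (mod 8): 6·t ≡ 3 − 5 = -2 (mod 8).
    Divide the congruence (and modulus) by g = 2: 3·t ≡ -1 (mod 4).
    Reduce coefficients mod 4: 3·t ≡ 3 (mod 4).
    The inverse of 3 mod 4 is 3 (since 3·3 = 9 = 2·4 + 1), so t ≡ 3·3 = 9 ≡ 1 (mod 4).
    Then x = 5 + 6·1 = 11, valid modulo lcm(6, 8) = 24: x ≡ 11 (mod 24).
  Combine with x ≡ 17 (mod 18): gcd(24, 18) = 6; 17 - 11 = 6, which IS divisible by 6, so compatible.
    Write x = 11 + 24·t and substitute into x ≡ 17 (mod 18): 24·t ≡ 17 − 11 = 6 (mod 18).
    Divide the congruence (and modulus) by g = 6: 4·t ≡ 1 (mod 3).
    Reduce coefficients mod 3: 1·t ≡ 1 (mod 3).
    So t ≡ 1 (mod 3).
    Then x = 11 + 24·1 = 35, valid modulo lcm(24, 18) = 72: x ≡ 35 (mod 72).
Verify: 35 mod 6 = 5, 35 mod 8 = 3, 35 mod 18 = 17.

x ≡ 35 (mod 72).


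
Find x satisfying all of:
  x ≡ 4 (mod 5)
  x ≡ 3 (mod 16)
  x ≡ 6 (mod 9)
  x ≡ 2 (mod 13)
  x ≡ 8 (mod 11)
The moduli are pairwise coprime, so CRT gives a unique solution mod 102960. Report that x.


Product of moduli M = 5 · 16 · 9 · 13 · 11 = 102960.
Merge one congruence at a time:
  Start: x ≡ 4 (mod 5).
  Combine with x ≡ 3 (mod 16); new modulus lcm = 80.
    Write x = 4 + 5·t and substitute into x ≡ 3 (mod 16): 5·t ≡ 3 − 4 = -1 (mod 16).
    Reduce coefficients mod 16: 5·t ≡ 15 (mod 16).
    The inverse of 5 mod 16 is 13 (since 5·13 = 65 = 4·16 + 1), so t ≡ 13·15 = 195 ≡ 3 (mod 16).
    Then x = 4 + 5·3 = 19, valid modulo lcm(5, 16) = 80: x ≡ 19 (mod 80).
  Combine with x ≡ 6 (mod 9); new modulus lcm = 720.
    Write x = 19 + 80·t and substitute into x ≡ 6 (mod 9): 80·t ≡ 6 − 19 = -13 (mod 9).
    Reduce coefficients mod 9: 8·t ≡ 5 (mod 9).
    The inverse of 8 mod 9 is 8 (since 8·8 = 64 = 7·9 + 1), so t ≡ 8·5 = 40 ≡ 4 (mod 9).
    Then x = 19 + 80·4 = 339, valid modulo lcm(80, 9) = 720: x ≡ 339 (mod 720).
  Combine with x ≡ 2 (mod 13); new modulus lcm = 9360.
    Write x = 339 + 720·t and substitute into x ≡ 2 (mod 13): 720·t ≡ 2 − 339 = -337 (mod 13).
    Reduce coefficients mod 13: 5·t ≡ 1 (mod 13).
    The inverse of 5 mod 13 is 8 (since 5·8 = 40 = 3·13 + 1), so t ≡ 8·1 = 8 ≡ 8 (mod 13).
    Then x = 339 + 720·8 = 6099, valid modulo lcm(720, 13) = 9360: x ≡ 6099 (mod 9360).
  Combine with x ≡ 8 (mod 11); new modulus lcm = 102960.
    Write x = 6099 + 9360·t and substitute into x ≡ 8 (mod 11): 9360·t ≡ 8 − 6099 = -6091 (mod 11).
    Reduce coefficients mod 11: 10·t ≡ 3 (mod 11).
    The inverse of 10 mod 11 is 10 (since 10·10 = 100 = 9·11 + 1), so t ≡ 10·3 = 30 ≡ 8 (mod 11).
    Then x = 6099 + 9360·8 = 80979, valid modulo lcm(9360, 11) = 102960: x ≡ 80979 (mod 102960).
Verify against each original: 80979 mod 5 = 4, 80979 mod 16 = 3, 80979 mod 9 = 6, 80979 mod 13 = 2, 80979 mod 11 = 8.

x ≡ 80979 (mod 102960).


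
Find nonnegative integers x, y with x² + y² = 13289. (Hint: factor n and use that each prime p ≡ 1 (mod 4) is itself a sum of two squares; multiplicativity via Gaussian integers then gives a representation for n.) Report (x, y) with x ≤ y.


Step 1: Factor n = 13289 = 97 · 137.
Step 2: Check the mod-4 condition on each prime factor: 97 ≡ 1 (mod 4), exponent 1; 137 ≡ 1 (mod 4), exponent 1.
All primes ≡ 3 (mod 4) appear to even exponent (or don't appear), so by the two-squares theorem n IS expressible as a sum of two squares.
Step 3: Build a representation. Here n = 97 · 137 is a product of primes ≡ 1 (mod 4). Each prime p ≡ 1 (mod 4) is itself a sum of two squares; find a² by testing p − a² for a perfect square:
  97: 97 − 1² = 96, 97 − 2² = 93, 97 − 3² = 88, 97 − 4² = 81 = 9² ⇒ 97 = 4² + 9².
  137: 137 − 1² = 136, 137 − 2² = 133, 137 − 3² = 128, 137 − 4² = 121 = 11² ⇒ 137 = 4² + 11².
  Combine using the Brahmagupta–Fibonacci identity (a² + b²)(c² + d²) = (ac − bd)² + (ad + bc)² = (ac + bd)² + (ad − bc)²:
  97 · 137 = 13289: from (4² + 9²)(4² + 11²), take (4·4 − 9·11, 4·11 + 9·4) = (16 − 99, 44 + 36) = (-83, 80); dropping signs (only squares matter) gives (83, 80); check 83² + 80² = 6889 + 6400 = 13289 ✓.
Step 4: Order so x ≤ y and verify: 80² + 83² = 6400 + 6889 = 13289 = n. ✓

n = 13289 = 80² + 83² (one valid representation with x ≤ y).


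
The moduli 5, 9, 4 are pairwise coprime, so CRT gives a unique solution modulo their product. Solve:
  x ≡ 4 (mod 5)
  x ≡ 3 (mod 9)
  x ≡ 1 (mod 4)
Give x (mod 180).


Moduli 5, 9, 4 are pairwise coprime; by CRT there is a unique solution modulo M = 5 · 9 · 4 = 180.
Solve pairwise, accumulating the modulus:
  Start with x ≡ 4 (mod 5).
  Combine with x ≡ 3 (mod 9): since gcd(5, 9) = 1, we get a unique residue mod 45.
    Write x = 4 + 5·t and substitute into x ≡ 3 (mod 9): 5·t ≡ 3 − 4 = -1 (mod 9).
    Reduce coefficients mod 9: 5·t ≡ 8 (mod 9).
    The inverse of 5 mod 9 is 2 (since 5·2 = 10 = 1·9 + 1), so t ≡ 2·8 = 16 ≡ 7 (mod 9).
    Then x = 4 + 5·7 = 39, valid modulo lcm(5, 9) = 45: x ≡ 39 (mod 45).
  Combine with x ≡ 1 (mod 4): since gcd(45, 4) = 1, we get a unique residue mod 180.
    Write x = 39 + 45·t and substitute into x ≡ 1 (mod 4): 45·t ≡ 1 − 39 = -38 (mod 4).
    Reduce coefficients mod 4: 1·t ≡ 2 (mod 4).
    So t ≡ 2 (mod 4).
    Then x = 39 + 45·2 = 129, valid modulo lcm(45, 4) = 180: x ≡ 129 (mod 180).
Verify: 129 mod 5 = 4 ✓, 129 mod 9 = 3 ✓, 129 mod 4 = 1 ✓.

x ≡ 129 (mod 180).


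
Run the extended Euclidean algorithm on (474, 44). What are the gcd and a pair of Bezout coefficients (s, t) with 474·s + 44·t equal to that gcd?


Euclidean algorithm on (474, 44) — divide until remainder is 0:
  474 = 10 · 44 + 34
  44 = 1 · 34 + 10
  34 = 3 · 10 + 4
  10 = 2 · 4 + 2
  4 = 2 · 2 + 0
gcd(474, 44) = 2.
Track Bezout coefficients alongside the remainders: start with r₀ = 474 = a·1 + b·0 (s = 1, t = 0) and r₁ = 44 = a·0 + b·1 (s = 0, t = 1); each new remainder r_{k+1} = r_{k-1} − q_k·r_k inherits s_{k+1} = s_{k-1} − q_k·s_k, t_{k+1} = t_{k-1} − q_k·t_k, so r_k = a·s_k + b·t_k at every step:
  q = 10: r = 34, s = 1 − 10·0 = 1, t = 0 − 10·1 = -10  (check: 474·1 + 44·(-10) = 34)
  q = 1: r = 10, s = 0 − 1·1 = -1, t = 1 − 1·(-10) = 11  (check: 474·(-1) + 44·11 = 10)
  q = 3: r = 4, s = 1 − 3·(-1) = 4, t = -10 − 3·11 = -43  (check: 474·4 + 44·(-43) = 4)
  q = 2: r = 2, s = -1 − 2·4 = -9, t = 11 − 2·(-43) = 97  (check: 474·(-9) + 44·97 = 2)
The row with r = 2 (the gcd) gives the Bezout coefficients s = -9, t = 97.
Result: 474 · (-9) + 44 · (97) = 2.

gcd(474, 44) = 2; s = -9, t = 97 (check: 474·(-9) + 44·97 = 2).


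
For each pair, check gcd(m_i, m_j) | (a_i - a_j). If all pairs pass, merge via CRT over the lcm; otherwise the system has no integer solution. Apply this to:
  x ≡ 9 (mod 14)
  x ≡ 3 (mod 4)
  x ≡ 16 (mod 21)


Moduli 14, 4, 21 are not pairwise coprime, so CRT works modulo lcm(m_i) when all pairwise compatibility conditions hold.
Pairwise compatibility: gcd(m_i, m_j) must divide a_i - a_j for every pair.
Merge one congruence at a time:
  Start: x ≡ 9 (mod 14).
  Combine with x ≡ 3 (mod 4): gcd(14, 4) = 2; 3 - 9 = -6, which IS divisible by 2, so compatible.
    Write x = 9 + 14·t and substitute into x ≡ 3 (mod 4): 14·t ≡ 3 − 9 = -6 (mod 4).
    Divide the congruence (and modulus) by g = 2: 7·t ≡ -3 (mod 2).
    Reduce coefficients mod 2: 1·t ≡ 1 (mod 2).
    So t ≡ 1 (mod 2).
    Then x = 9 + 14·1 = 23, valid modulo lcm(14, 4) = 28: x ≡ 23 (mod 28).
  Combine with x ≡ 16 (mod 21): gcd(28, 21) = 7; 16 - 23 = -7, which IS divisible by 7, so compatible.
    Write x = 23 + 28·t and substitute into x ≡ 16 (mod 21): 28·t ≡ 16 − 23 = -7 (mod 21).
    Divide the congruence (and modulus) by g = 7: 4·t ≡ -1 (mod 3).
    Reduce coefficients mod 3: 1·t ≡ 2 (mod 3).
    So t ≡ 2 (mod 3).
    Then x = 23 + 28·2 = 79, valid modulo lcm(28, 21) = 84: x ≡ 79 (mod 84).
Verify: 79 mod 14 = 9, 79 mod 4 = 3, 79 mod 21 = 16.

x ≡ 79 (mod 84).


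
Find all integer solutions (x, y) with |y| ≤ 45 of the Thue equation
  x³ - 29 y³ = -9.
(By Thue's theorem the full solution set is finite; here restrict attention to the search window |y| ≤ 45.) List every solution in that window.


The equation is x³ - 29y³ = -9. For fixed y, x³ = 29·y³ − 9, so a solution requires the RHS to be a perfect cube.
Strategy: iterate y from -45 to 45, compute RHS = 29·y³ − 9, and check whether it is a (positive or negative) perfect cube.
Check small values of y:
  y = 0: RHS = -9 is not a perfect cube.
  y = 1: RHS = 20 is not a perfect cube.
  y = -1: RHS = -38 is not a perfect cube.
  y = 2: RHS = 223 is not a perfect cube.
  y = -2: RHS = -241 is not a perfect cube.
  y = 3: RHS = 774 is not a perfect cube.
  y = -3: RHS = -792 is not a perfect cube.
Continuing the search up to |y| = 45 finds no solutions either.
No (x, y) in the scanned range satisfies the equation.

No integer solutions with |y| ≤ 45.


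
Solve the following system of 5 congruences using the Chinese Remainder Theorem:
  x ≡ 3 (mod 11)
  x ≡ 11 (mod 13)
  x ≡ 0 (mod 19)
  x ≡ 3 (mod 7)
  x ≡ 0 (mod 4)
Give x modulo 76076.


Product of moduli M = 11 · 13 · 19 · 7 · 4 = 76076.
Merge one congruence at a time:
  Start: x ≡ 3 (mod 11).
  Combine with x ≡ 11 (mod 13); new modulus lcm = 143.
    Write x = 3 + 11·t and substitute into x ≡ 11 (mod 13): 11·t ≡ 11 − 3 = 8 (mod 13).
    The inverse of 11 mod 13 is 6 (since 11·6 = 66 = 5·13 + 1), so t ≡ 6·8 = 48 ≡ 9 (mod 13).
    Then x = 3 + 11·9 = 102, valid modulo lcm(11, 13) = 143: x ≡ 102 (mod 143).
  Combine with x ≡ 0 (mod 19); new modulus lcm = 2717.
    Write x = 102 + 143·t and substitute into x ≡ 0 (mod 19): 143·t ≡ 0 − 102 = -102 (mod 19).
    Reduce coefficients mod 19: 10·t ≡ 12 (mod 19).
    The inverse of 10 mod 19 is 2 (since 10·2 = 20 = 1·19 + 1), so t ≡ 2·12 = 24 ≡ 5 (mod 19).
    Then x = 102 + 143·5 = 817, valid modulo lcm(143, 19) = 2717: x ≡ 817 (mod 2717).
  Combine with x ≡ 3 (mod 7); new modulus lcm = 19019.
    Write x = 817 + 2717·t and substitute into x ≡ 3 (mod 7): 2717·t ≡ 3 − 817 = -814 (mod 7).
    Reduce coefficients mod 7: 1·t ≡ 5 (mod 7).
    So t ≡ 5 (mod 7).
    Then x = 817 + 2717·5 = 14402, valid modulo lcm(2717, 7) = 19019: x ≡ 14402 (mod 19019).
  Combine with x ≡ 0 (mod 4); new modulus lcm = 76076.
    Write x = 14402 + 19019·t and substitute into x ≡ 0 (mod 4): 19019·t ≡ 0 − 14402 = -14402 (mod 4).
    Reduce coefficients mod 4: 3·t ≡ 2 (mod 4).
    The inverse of 3 mod 4 is 3 (since 3·3 = 9 = 2·4 + 1), so t ≡ 3·2 = 6 ≡ 2 (mod 4).
    Then x = 14402 + 19019·2 = 52440, valid modulo lcm(19019, 4) = 76076: x ≡ 52440 (mod 76076).
Verify against each original: 52440 mod 11 = 3, 52440 mod 13 = 11, 52440 mod 19 = 0, 52440 mod 7 = 3, 52440 mod 4 = 0.

x ≡ 52440 (mod 76076).


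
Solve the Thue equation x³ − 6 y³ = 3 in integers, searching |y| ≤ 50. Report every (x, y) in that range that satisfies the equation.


The equation is x³ - 6y³ = 3. For fixed y, x³ = 6·y³ + 3, so a solution requires the RHS to be a perfect cube.
Strategy: iterate y from -50 to 50, compute RHS = 6·y³ + 3, and check whether it is a (positive or negative) perfect cube.
Check small values of y:
  y = 0: RHS = 3 is not a perfect cube.
  y = 1: RHS = 9 is not a perfect cube.
  y = -1: RHS = -3 is not a perfect cube.
  y = 2: RHS = 51 is not a perfect cube.
  y = -2: RHS = -45 is not a perfect cube.
  y = 3: RHS = 165 is not a perfect cube.
  y = -3: RHS = -159 is not a perfect cube.
Continuing the search up to |y| = 50 finds no solutions either.
No (x, y) in the scanned range satisfies the equation.

No integer solutions with |y| ≤ 50.


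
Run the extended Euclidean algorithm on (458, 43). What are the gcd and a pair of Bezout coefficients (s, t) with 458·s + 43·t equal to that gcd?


Euclidean algorithm on (458, 43) — divide until remainder is 0:
  458 = 10 · 43 + 28
  43 = 1 · 28 + 15
  28 = 1 · 15 + 13
  15 = 1 · 13 + 2
  13 = 6 · 2 + 1
  2 = 2 · 1 + 0
gcd(458, 43) = 1.
Track Bezout coefficients alongside the remainders: start with r₀ = 458 = a·1 + b·0 (s = 1, t = 0) and r₁ = 43 = a·0 + b·1 (s = 0, t = 1); each new remainder r_{k+1} = r_{k-1} − q_k·r_k inherits s_{k+1} = s_{k-1} − q_k·s_k, t_{k+1} = t_{k-1} − q_k·t_k, so r_k = a·s_k + b·t_k at every step:
  q = 10: r = 28, s = 1 − 10·0 = 1, t = 0 − 10·1 = -10  (check: 458·1 + 43·(-10) = 28)
  q = 1: r = 15, s = 0 − 1·1 = -1, t = 1 − 1·(-10) = 11  (check: 458·(-1) + 43·11 = 15)
  q = 1: r = 13, s = 1 − 1·(-1) = 2, t = -10 − 1·11 = -21  (check: 458·2 + 43·(-21) = 13)
  q = 1: r = 2, s = -1 − 1·2 = -3, t = 11 − 1·(-21) = 32  (check: 458·(-3) + 43·32 = 2)
  q = 6: r = 1, s = 2 − 6·(-3) = 20, t = -21 − 6·32 = -213  (check: 458·20 + 43·(-213) = 1)
The row with r = 1 (the gcd) gives the Bezout coefficients s = 20, t = -213.
Result: 458 · (20) + 43 · (-213) = 1.

gcd(458, 43) = 1; s = 20, t = -213 (check: 458·20 + 43·(-213) = 1).


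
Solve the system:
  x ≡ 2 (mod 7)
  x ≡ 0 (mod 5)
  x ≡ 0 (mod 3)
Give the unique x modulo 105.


Moduli 7, 5, 3 are pairwise coprime; by CRT there is a unique solution modulo M = 7 · 5 · 3 = 105.
Solve pairwise, accumulating the modulus:
  Start with x ≡ 2 (mod 7).
  Combine with x ≡ 0 (mod 5): since gcd(7, 5) = 1, we get a unique residue mod 35.
    Write x = 2 + 7·t and substitute into x ≡ 0 (mod 5): 7·t ≡ 0 − 2 = -2 (mod 5).
    Reduce coefficients mod 5: 2·t ≡ 3 (mod 5).
    The inverse of 2 mod 5 is 3 (since 2·3 = 6 = 1·5 + 1), so t ≡ 3·3 = 9 ≡ 4 (mod 5).
    Then x = 2 + 7·4 = 30, valid modulo lcm(7, 5) = 35: x ≡ 30 (mod 35).
  Combine with x ≡ 0 (mod 3): since gcd(35, 3) = 1, we get a unique residue mod 105.
    Write x = 30 + 35·t and substitute into x ≡ 0 (mod 3): 35·t ≡ 0 − 30 = -30 (mod 3).
    Reduce coefficients mod 3: 2·t ≡ 0 (mod 3).
    The inverse of 2 mod 3 is 2 (since 2·2 = 4 = 1·3 + 1), so t ≡ 2·0 = 0 ≡ 0 (mod 3).
    Then x = 30 + 35·0 = 30, valid modulo lcm(35, 3) = 105: x ≡ 30 (mod 105).
Verify: 30 mod 7 = 2 ✓, 30 mod 5 = 0 ✓, 30 mod 3 = 0 ✓.

x ≡ 30 (mod 105).


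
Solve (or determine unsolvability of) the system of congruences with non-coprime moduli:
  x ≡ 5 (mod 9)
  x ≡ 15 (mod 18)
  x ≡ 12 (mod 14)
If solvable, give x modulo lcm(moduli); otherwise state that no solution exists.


Moduli 9, 18, 14 are not pairwise coprime, so CRT works modulo lcm(m_i) when all pairwise compatibility conditions hold.
Pairwise compatibility: gcd(m_i, m_j) must divide a_i - a_j for every pair.
Merge one congruence at a time:
  Start: x ≡ 5 (mod 9).
  Combine with x ≡ 15 (mod 18): gcd(9, 18) = 9, and 15 - 5 = 10 is NOT divisible by 9.
    ⇒ system is inconsistent (no integer solution).

No solution (the system is inconsistent).


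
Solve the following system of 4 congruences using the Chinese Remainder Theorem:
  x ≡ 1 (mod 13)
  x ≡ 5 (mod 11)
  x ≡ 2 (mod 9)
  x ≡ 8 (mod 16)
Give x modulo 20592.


Product of moduli M = 13 · 11 · 9 · 16 = 20592.
Merge one congruence at a time:
  Start: x ≡ 1 (mod 13).
  Combine with x ≡ 5 (mod 11); new modulus lcm = 143.
    Write x = 1 + 13·t and substitute into x ≡ 5 (mod 11): 13·t ≡ 5 − 1 = 4 (mod 11).
    Reduce coefficients mod 11: 2·t ≡ 4 (mod 11).
    The inverse of 2 mod 11 is 6 (since 2·6 = 12 = 1·11 + 1), so t ≡ 6·4 = 24 ≡ 2 (mod 11).
    Then x = 1 + 13·2 = 27, valid modulo lcm(13, 11) = 143: x ≡ 27 (mod 143).
  Combine with x ≡ 2 (mod 9); new modulus lcm = 1287.
    Write x = 27 + 143·t and substitute into x ≡ 2 (mod 9): 143·t ≡ 2 − 27 = -25 (mod 9).
    Reduce coefficients mod 9: 8·t ≡ 2 (mod 9).
    The inverse of 8 mod 9 is 8 (since 8·8 = 64 = 7·9 + 1), so t ≡ 8·2 = 16 ≡ 7 (mod 9).
    Then x = 27 + 143·7 = 1028, valid modulo lcm(143, 9) = 1287: x ≡ 1028 (mod 1287).
  Combine with x ≡ 8 (mod 16); new modulus lcm = 20592.
    Write x = 1028 + 1287·t and substitute into x ≡ 8 (mod 16): 1287·t ≡ 8 − 1028 = -1020 (mod 16).
    Reduce coefficients mod 16: 7·t ≡ 4 (mod 16).
    The inverse of 7 mod 16 is 7 (since 7·7 = 49 = 3·16 + 1), so t ≡ 7·4 = 28 ≡ 12 (mod 16).
    Then x = 1028 + 1287·12 = 16472, valid modulo lcm(1287, 16) = 20592: x ≡ 16472 (mod 20592).
Verify against each original: 16472 mod 13 = 1, 16472 mod 11 = 5, 16472 mod 9 = 2, 16472 mod 16 = 8.

x ≡ 16472 (mod 20592).


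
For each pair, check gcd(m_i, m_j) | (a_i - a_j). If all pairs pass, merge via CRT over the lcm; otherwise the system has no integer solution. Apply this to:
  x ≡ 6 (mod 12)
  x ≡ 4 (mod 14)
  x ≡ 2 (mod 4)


Moduli 12, 14, 4 are not pairwise coprime, so CRT works modulo lcm(m_i) when all pairwise compatibility conditions hold.
Pairwise compatibility: gcd(m_i, m_j) must divide a_i - a_j for every pair.
Merge one congruence at a time:
  Start: x ≡ 6 (mod 12).
  Combine with x ≡ 4 (mod 14): gcd(12, 14) = 2; 4 - 6 = -2, which IS divisible by 2, so compatible.
    Write x = 6 + 12·t and substitute into x ≡ 4 (mod 14): 12·t ≡ 4 − 6 = -2 (mod 14).
    Divide the congruence (and modulus) by g = 2: 6·t ≡ -1 (mod 7).
    Reduce coefficients mod 7: 6·t ≡ 6 (mod 7).
    The inverse of 6 mod 7 is 6 (since 6·6 = 36 = 5·7 + 1), so t ≡ 6·6 = 36 ≡ 1 (mod 7).
    Then x = 6 + 12·1 = 18, valid modulo lcm(12, 14) = 84: x ≡ 18 (mod 84).
  Combine with x ≡ 2 (mod 4): gcd(84, 4) = 4; 2 - 18 = -16, which IS divisible by 4, so compatible.
    Write x = 18 + 84·t and substitute into x ≡ 2 (mod 4): 84·t ≡ 2 − 18 = -16 (mod 4).
    Divide the congruence (and modulus) by g = 4: 21·t ≡ -4 (mod 1).
    Modulo 1 every t works; take t = 0.
    Then x = 18 + 84·0 = 18, valid modulo lcm(84, 4) = 84: x ≡ 18 (mod 84).
Verify: 18 mod 12 = 6, 18 mod 14 = 4, 18 mod 4 = 2.

x ≡ 18 (mod 84).


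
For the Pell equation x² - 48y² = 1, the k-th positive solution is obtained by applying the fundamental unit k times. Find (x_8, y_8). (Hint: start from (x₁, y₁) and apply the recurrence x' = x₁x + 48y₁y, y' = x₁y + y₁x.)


Step 1: Find the fundamental solution (x₁, y₁) of x² - 48y² = 1.
  Expand √48 as a continued fraction. a₀ = ⌊√48⌋ = 6; iterate m_{k+1} = d_k·a_k − m_k, d_{k+1} = (48 − m_{k+1}²)/d_k, a_{k+1} = ⌊(a₀ + m_{k+1})/d_{k+1}⌋ (starting m₀ = 0, d₀ = 1), with convergents p_k = a_k·p_{k-1} + p_{k-2}, q_k = a_k·q_{k-1} + q_{k-2} (p₋₁ = 1, q₋₁ = 0):
  k = 0: a₀ = 6; p₀/q₀ = 6/1; p₀² − 48·q₀² = 36 − 48 = -12.
  k = 1: m = 6, d = 12, a = ⌊(6 + 6)/12⌋ = 1; p/q = (1·6 + 1)/(1·1 + 0) = 7/1; p² − 48·q² = 49 − 48 = 1.
  The first convergent with p² − 48·q² = 1 gives the fundamental solution (x₁, y₁) = (7, 1).
Step 2: Apply the recurrence (x_{n+1}, y_{n+1}) = (x₁x_n + 48y₁y_n, x₁y_n + y₁x_n) repeatedly.
  From (x_1, y_1) = (7, 1): x_2 = 7·7 + 48·1·1 = 97; y_2 = 7·1 + 1·7 = 14.
  From (x_2, y_2) = (97, 14): x_3 = 7·97 + 48·1·14 = 1351; y_3 = 7·14 + 1·97 = 195.
  From (x_3, y_3) = (1351, 195): x_4 = 7·1351 + 48·1·195 = 18817; y_4 = 7·195 + 1·1351 = 2716.
  From (x_4, y_4) = (18817, 2716): x_5 = 7·18817 + 48·1·2716 = 262087; y_5 = 7·2716 + 1·18817 = 37829.
  From (x_5, y_5) = (262087, 37829): x_6 = 7·262087 + 48·1·37829 = 3650401; y_6 = 7·37829 + 1·262087 = 526890.
  From (x_6, y_6) = (3650401, 526890): x_7 = 7·3650401 + 48·1·526890 = 50843527; y_7 = 7·526890 + 1·3650401 = 7338631.
  From (x_7, y_7) = (50843527, 7338631): x_8 = 7·50843527 + 48·1·7338631 = 708158977; y_8 = 7·7338631 + 1·50843527 = 102213944.
Step 3: Verify x_8² - 48·y_8² = 501489136705686529 - 501489136705686528 = 1 (should be 1). ✓

(x_1, y_1) = (7, 1); (x_8, y_8) = (708158977, 102213944).


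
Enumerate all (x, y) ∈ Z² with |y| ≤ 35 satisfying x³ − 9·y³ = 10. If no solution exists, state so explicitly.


The equation is x³ - 9y³ = 10. For fixed y, x³ = 9·y³ + 10, so a solution requires the RHS to be a perfect cube.
Strategy: iterate y from -35 to 35, compute RHS = 9·y³ + 10, and check whether it is a (positive or negative) perfect cube.
Check small values of y:
  y = 0: RHS = 10 is not a perfect cube.
  y = 1: RHS = 19 is not a perfect cube.
  y = -1: RHS = 1 = (1)³ ⇒ x = 1 works.
  y = 2: RHS = 82 is not a perfect cube.
  y = -2: RHS = -62 is not a perfect cube.
  y = 3: RHS = 253 is not a perfect cube.
  y = -3: RHS = -233 is not a perfect cube.
Continuing the search up to |y| = 35 finds no further solutions beyond those listed.
Collected solutions: (1, -1).

Solutions (with |y| ≤ 35): (1, -1).


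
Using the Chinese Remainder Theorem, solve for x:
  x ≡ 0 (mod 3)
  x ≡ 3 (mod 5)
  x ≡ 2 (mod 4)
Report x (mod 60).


Moduli 3, 5, 4 are pairwise coprime; by CRT there is a unique solution modulo M = 3 · 5 · 4 = 60.
Solve pairwise, accumulating the modulus:
  Start with x ≡ 0 (mod 3).
  Combine with x ≡ 3 (mod 5): since gcd(3, 5) = 1, we get a unique residue mod 15.
    Write x = 0 + 3·t and substitute into x ≡ 3 (mod 5): 3·t ≡ 3 − 0 = 3 (mod 5).
    The inverse of 3 mod 5 is 2 (since 3·2 = 6 = 1·5 + 1), so t ≡ 2·3 = 6 ≡ 1 (mod 5).
    Then x = 0 + 3·1 = 3, valid modulo lcm(3, 5) = 15: x ≡ 3 (mod 15).
  Combine with x ≡ 2 (mod 4): since gcd(15, 4) = 1, we get a unique residue mod 60.
    Write x = 3 + 15·t and substitute into x ≡ 2 (mod 4): 15·t ≡ 2 − 3 = -1 (mod 4).
    Reduce coefficients mod 4: 3·t ≡ 3 (mod 4).
    The inverse of 3 mod 4 is 3 (since 3·3 = 9 = 2·4 + 1), so t ≡ 3·3 = 9 ≡ 1 (mod 4).
    Then x = 3 + 15·1 = 18, valid modulo lcm(15, 4) = 60: x ≡ 18 (mod 60).
Verify: 18 mod 3 = 0 ✓, 18 mod 5 = 3 ✓, 18 mod 4 = 2 ✓.

x ≡ 18 (mod 60).


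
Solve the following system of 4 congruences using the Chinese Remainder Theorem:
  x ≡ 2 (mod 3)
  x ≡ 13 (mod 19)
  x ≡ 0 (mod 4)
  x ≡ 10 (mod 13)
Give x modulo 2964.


Product of moduli M = 3 · 19 · 4 · 13 = 2964.
Merge one congruence at a time:
  Start: x ≡ 2 (mod 3).
  Combine with x ≡ 13 (mod 19); new modulus lcm = 57.
    Write x = 2 + 3·t and substitute into x ≡ 13 (mod 19): 3·t ≡ 13 − 2 = 11 (mod 19).
    The inverse of 3 mod 19 is 13 (since 3·13 = 39 = 2·19 + 1), so t ≡ 13·11 = 143 ≡ 10 (mod 19).
    Then x = 2 + 3·10 = 32, valid modulo lcm(3, 19) = 57: x ≡ 32 (mod 57).
  Combine with x ≡ 0 (mod 4); new modulus lcm = 228.
    Write x = 32 + 57·t and substitute into x ≡ 0 (mod 4): 57·t ≡ 0 − 32 = -32 (mod 4).
    Reduce coefficients mod 4: 1·t ≡ 0 (mod 4).
    So t ≡ 0 (mod 4).
    Then x = 32 + 57·0 = 32, valid modulo lcm(57, 4) = 228: x ≡ 32 (mod 228).
  Combine with x ≡ 10 (mod 13); new modulus lcm = 2964.
    Write x = 32 + 228·t and substitute into x ≡ 10 (mod 13): 228·t ≡ 10 − 32 = -22 (mod 13).
    Reduce coefficients mod 13: 7·t ≡ 4 (mod 13).
    The inverse of 7 mod 13 is 2 (since 7·2 = 14 = 1·13 + 1), so t ≡ 2·4 = 8 ≡ 8 (mod 13).
    Then x = 32 + 228·8 = 1856, valid modulo lcm(228, 13) = 2964: x ≡ 1856 (mod 2964).
Verify against each original: 1856 mod 3 = 2, 1856 mod 19 = 13, 1856 mod 4 = 0, 1856 mod 13 = 10.

x ≡ 1856 (mod 2964).


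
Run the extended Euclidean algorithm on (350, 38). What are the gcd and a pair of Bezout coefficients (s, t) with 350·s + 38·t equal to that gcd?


Euclidean algorithm on (350, 38) — divide until remainder is 0:
  350 = 9 · 38 + 8
  38 = 4 · 8 + 6
  8 = 1 · 6 + 2
  6 = 3 · 2 + 0
gcd(350, 38) = 2.
Track Bezout coefficients alongside the remainders: start with r₀ = 350 = a·1 + b·0 (s = 1, t = 0) and r₁ = 38 = a·0 + b·1 (s = 0, t = 1); each new remainder r_{k+1} = r_{k-1} − q_k·r_k inherits s_{k+1} = s_{k-1} − q_k·s_k, t_{k+1} = t_{k-1} − q_k·t_k, so r_k = a·s_k + b·t_k at every step:
  q = 9: r = 8, s = 1 − 9·0 = 1, t = 0 − 9·1 = -9  (check: 350·1 + 38·(-9) = 8)
  q = 4: r = 6, s = 0 − 4·1 = -4, t = 1 − 4·(-9) = 37  (check: 350·(-4) + 38·37 = 6)
  q = 1: r = 2, s = 1 − 1·(-4) = 5, t = -9 − 1·37 = -46  (check: 350·5 + 38·(-46) = 2)
The row with r = 2 (the gcd) gives the Bezout coefficients s = 5, t = -46.
Result: 350 · (5) + 38 · (-46) = 2.

gcd(350, 38) = 2; s = 5, t = -46 (check: 350·5 + 38·(-46) = 2).


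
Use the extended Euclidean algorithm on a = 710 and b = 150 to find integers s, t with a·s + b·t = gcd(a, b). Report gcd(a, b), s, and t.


Euclidean algorithm on (710, 150) — divide until remainder is 0:
  710 = 4 · 150 + 110
  150 = 1 · 110 + 40
  110 = 2 · 40 + 30
  40 = 1 · 30 + 10
  30 = 3 · 10 + 0
gcd(710, 150) = 10.
Track Bezout coefficients alongside the remainders: start with r₀ = 710 = a·1 + b·0 (s = 1, t = 0) and r₁ = 150 = a·0 + b·1 (s = 0, t = 1); each new remainder r_{k+1} = r_{k-1} − q_k·r_k inherits s_{k+1} = s_{k-1} − q_k·s_k, t_{k+1} = t_{k-1} − q_k·t_k, so r_k = a·s_k + b·t_k at every step:
  q = 4: r = 110, s = 1 − 4·0 = 1, t = 0 − 4·1 = -4  (check: 710·1 + 150·(-4) = 110)
  q = 1: r = 40, s = 0 − 1·1 = -1, t = 1 − 1·(-4) = 5  (check: 710·(-1) + 150·5 = 40)
  q = 2: r = 30, s = 1 − 2·(-1) = 3, t = -4 − 2·5 = -14  (check: 710·3 + 150·(-14) = 30)
  q = 1: r = 10, s = -1 − 1·3 = -4, t = 5 − 1·(-14) = 19  (check: 710·(-4) + 150·19 = 10)
The row with r = 10 (the gcd) gives the Bezout coefficients s = -4, t = 19.
Result: 710 · (-4) + 150 · (19) = 10.

gcd(710, 150) = 10; s = -4, t = 19 (check: 710·(-4) + 150·19 = 10).


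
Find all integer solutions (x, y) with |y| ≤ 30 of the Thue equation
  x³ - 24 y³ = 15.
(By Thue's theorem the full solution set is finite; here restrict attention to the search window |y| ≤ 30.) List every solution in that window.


The equation is x³ - 24y³ = 15. For fixed y, x³ = 24·y³ + 15, so a solution requires the RHS to be a perfect cube.
Strategy: iterate y from -30 to 30, compute RHS = 24·y³ + 15, and check whether it is a (positive or negative) perfect cube.
Check small values of y:
  y = 0: RHS = 15 is not a perfect cube.
  y = 1: RHS = 39 is not a perfect cube.
  y = -1: RHS = -9 is not a perfect cube.
  y = 2: RHS = 207 is not a perfect cube.
  y = -2: RHS = -177 is not a perfect cube.
  y = 3: RHS = 663 is not a perfect cube.
  y = -3: RHS = -633 is not a perfect cube.
Continuing the search up to |y| = 30 finds no solutions either.
No (x, y) in the scanned range satisfies the equation.

No integer solutions with |y| ≤ 30.


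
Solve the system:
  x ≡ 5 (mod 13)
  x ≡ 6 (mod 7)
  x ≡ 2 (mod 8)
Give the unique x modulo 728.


Moduli 13, 7, 8 are pairwise coprime; by CRT there is a unique solution modulo M = 13 · 7 · 8 = 728.
Solve pairwise, accumulating the modulus:
  Start with x ≡ 5 (mod 13).
  Combine with x ≡ 6 (mod 7): since gcd(13, 7) = 1, we get a unique residue mod 91.
    Write x = 5 + 13·t and substitute into x ≡ 6 (mod 7): 13·t ≡ 6 − 5 = 1 (mod 7).
    Reduce coefficients mod 7: 6·t ≡ 1 (mod 7).
    The inverse of 6 mod 7 is 6 (since 6·6 = 36 = 5·7 + 1), so t ≡ 6·1 = 6 ≡ 6 (mod 7).
    Then x = 5 + 13·6 = 83, valid modulo lcm(13, 7) = 91: x ≡ 83 (mod 91).
  Combine with x ≡ 2 (mod 8): since gcd(91, 8) = 1, we get a unique residue mod 728.
    Write x = 83 + 91·t and substitute into x ≡ 2 (mod 8): 91·t ≡ 2 − 83 = -81 (mod 8).
    Reduce coefficients mod 8: 3·t ≡ 7 (mod 8).
    The inverse of 3 mod 8 is 3 (since 3·3 = 9 = 1·8 + 1), so t ≡ 3·7 = 21 ≡ 5 (mod 8).
    Then x = 83 + 91·5 = 538, valid modulo lcm(91, 8) = 728: x ≡ 538 (mod 728).
Verify: 538 mod 13 = 5 ✓, 538 mod 7 = 6 ✓, 538 mod 8 = 2 ✓.

x ≡ 538 (mod 728).


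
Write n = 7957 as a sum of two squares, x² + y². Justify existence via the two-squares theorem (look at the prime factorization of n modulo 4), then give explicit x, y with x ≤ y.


Step 1: Factor n = 7957 = 73 · 109.
Step 2: Check the mod-4 condition on each prime factor: 73 ≡ 1 (mod 4), exponent 1; 109 ≡ 1 (mod 4), exponent 1.
All primes ≡ 3 (mod 4) appear to even exponent (or don't appear), so by the two-squares theorem n IS expressible as a sum of two squares.
Step 3: Build a representation. Here n = 73 · 109 is a product of primes ≡ 1 (mod 4). Each prime p ≡ 1 (mod 4) is itself a sum of two squares; find a² by testing p − a² for a perfect square:
  73: 73 − 1² = 72, 73 − 2² = 69, 73 − 3² = 64 = 8² ⇒ 73 = 3² + 8².
  109: 109 − 1² = 108, 109 − 2² = 105, 109 − 3² = 100 = 10² ⇒ 109 = 3² + 10².
  Combine using the Brahmagupta–Fibonacci identity (a² + b²)(c² + d²) = (ac − bd)² + (ad + bc)² = (ac + bd)² + (ad − bc)²:
  73 · 109 = 7957: from (3² + 8²)(3² + 10²), take (3·3 − 8·10, 3·10 + 8·3) = (9 − 80, 30 + 24) = (-71, 54); dropping signs (only squares matter) gives (71, 54); check 71² + 54² = 5041 + 2916 = 7957 ✓.
Step 4: Order so x ≤ y and verify: 54² + 71² = 2916 + 5041 = 7957 = n. ✓

n = 7957 = 54² + 71² (one valid representation with x ≤ y).


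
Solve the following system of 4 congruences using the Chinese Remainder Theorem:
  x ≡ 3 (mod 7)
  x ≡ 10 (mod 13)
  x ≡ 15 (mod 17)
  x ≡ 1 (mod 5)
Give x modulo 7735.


Product of moduli M = 7 · 13 · 17 · 5 = 7735.
Merge one congruence at a time:
  Start: x ≡ 3 (mod 7).
  Combine with x ≡ 10 (mod 13); new modulus lcm = 91.
    Write x = 3 + 7·t and substitute into x ≡ 10 (mod 13): 7·t ≡ 10 − 3 = 7 (mod 13).
    The inverse of 7 mod 13 is 2 (since 7·2 = 14 = 1·13 + 1), so t ≡ 2·7 = 14 ≡ 1 (mod 13).
    Then x = 3 + 7·1 = 10, valid modulo lcm(7, 13) = 91: x ≡ 10 (mod 91).
  Combine with x ≡ 15 (mod 17); new modulus lcm = 1547.
    Write x = 10 + 91·t and substitute into x ≡ 15 (mod 17): 91·t ≡ 15 − 10 = 5 (mod 17).
    Reduce coefficients mod 17: 6·t ≡ 5 (mod 17).
    The inverse of 6 mod 17 is 3 (since 6·3 = 18 = 1·17 + 1), so t ≡ 3·5 = 15 ≡ 15 (mod 17).
    Then x = 10 + 91·15 = 1375, valid modulo lcm(91, 17) = 1547: x ≡ 1375 (mod 1547).
  Combine with x ≡ 1 (mod 5); new modulus lcm = 7735.
    Write x = 1375 + 1547·t and substitute into x ≡ 1 (mod 5): 1547·t ≡ 1 − 1375 = -1374 (mod 5).
    Reduce coefficients mod 5: 2·t ≡ 1 (mod 5).
    The inverse of 2 mod 5 is 3 (since 2·3 = 6 = 1·5 + 1), so t ≡ 3·1 = 3 ≡ 3 (mod 5).
    Then x = 1375 + 1547·3 = 6016, valid modulo lcm(1547, 5) = 7735: x ≡ 6016 (mod 7735).
Verify against each original: 6016 mod 7 = 3, 6016 mod 13 = 10, 6016 mod 17 = 15, 6016 mod 5 = 1.

x ≡ 6016 (mod 7735).
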